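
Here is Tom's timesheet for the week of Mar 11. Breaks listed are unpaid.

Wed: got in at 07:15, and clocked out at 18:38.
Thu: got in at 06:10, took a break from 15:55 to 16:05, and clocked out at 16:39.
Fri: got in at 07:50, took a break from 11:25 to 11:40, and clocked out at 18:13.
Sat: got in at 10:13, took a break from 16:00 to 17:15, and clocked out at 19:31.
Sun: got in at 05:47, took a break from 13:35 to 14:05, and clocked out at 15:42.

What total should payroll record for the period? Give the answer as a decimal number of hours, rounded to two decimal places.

49.30 hours

Wed: 07:15–18:38 = 11 h 23 min
Thu: 06:10–16:39 = 10 h 29 min; less 10 min break → 10 h 19 min
Fri: 07:50–18:13 = 10 h 23 min; less 15 min break → 10 h 8 min
Sat: 10:13–19:31 = 9 h 18 min; less 75 min break → 8 h 3 min
Sun: 05:47–15:42 = 9 h 55 min; less 30 min break → 9 h 25 min
Total: 11 h 23 min + 10 h 19 min + 10 h 8 min + 8 h 3 min + 9 h 25 min = 49 h 18 min.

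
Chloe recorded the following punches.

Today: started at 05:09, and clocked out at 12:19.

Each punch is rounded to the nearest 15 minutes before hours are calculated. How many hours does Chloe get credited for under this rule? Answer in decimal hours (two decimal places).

7.00 hours

Today: in 05:09→05:15, out 12:19→12:15; 7 h 0 min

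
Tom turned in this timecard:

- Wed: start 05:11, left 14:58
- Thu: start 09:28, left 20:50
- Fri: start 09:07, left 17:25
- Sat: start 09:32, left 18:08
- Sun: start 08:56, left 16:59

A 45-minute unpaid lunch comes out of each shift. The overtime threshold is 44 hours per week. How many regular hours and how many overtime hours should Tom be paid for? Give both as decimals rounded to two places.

Wed: 05:11–14:58 = 9 h 47 min; less 45 min break → 9 h 2 min
Thu: 09:28–20:50 = 11 h 22 min; less 45 min break → 10 h 37 min
Fri: 09:07–17:25 = 8 h 18 min; less 45 min break → 7 h 33 min
Sat: 09:32–18:08 = 8 h 36 min; less 45 min break → 7 h 51 min
Sun: 08:56–16:59 = 8 h 3 min; less 45 min break → 7 h 18 min
Total worked: 42 h 21 min = 42.35 h.
Threshold 44 h → overtime 0 h 0 min, regular 42 h 21 min.

Regular 42.35 hours, overtime 0.00 hours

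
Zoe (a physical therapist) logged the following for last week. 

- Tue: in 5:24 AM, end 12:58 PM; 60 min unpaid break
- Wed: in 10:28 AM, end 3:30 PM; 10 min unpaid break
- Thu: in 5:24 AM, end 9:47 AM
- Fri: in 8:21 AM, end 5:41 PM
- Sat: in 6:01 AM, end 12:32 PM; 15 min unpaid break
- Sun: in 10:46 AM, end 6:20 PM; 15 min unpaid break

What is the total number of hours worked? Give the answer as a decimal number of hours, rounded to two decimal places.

38.73 hours

Tue: 5:24 AM–12:58 PM = 7 h 34 min; less 60 min break → 6 h 34 min
Wed: 10:28 AM–3:30 PM = 5 h 2 min; less 10 min break → 4 h 52 min
Thu: 5:24 AM–9:47 AM = 4 h 23 min
Fri: 8:21 AM–5:41 PM = 9 h 20 min
Sat: 6:01 AM–12:32 PM = 6 h 31 min; less 15 min break → 6 h 16 min
Sun: 10:46 AM–6:20 PM = 7 h 34 min; less 15 min break → 7 h 19 min
Total: 6 h 34 min + 4 h 52 min + 4 h 23 min + 9 h 20 min + 6 h 16 min + 7 h 19 min = 38 h 44 min.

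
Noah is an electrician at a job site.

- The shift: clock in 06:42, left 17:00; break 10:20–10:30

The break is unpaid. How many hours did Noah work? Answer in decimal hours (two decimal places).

10.13 hours

The shift: 06:42–17:00 = 10 h 18 min; less 10 min break → 10 h 8 min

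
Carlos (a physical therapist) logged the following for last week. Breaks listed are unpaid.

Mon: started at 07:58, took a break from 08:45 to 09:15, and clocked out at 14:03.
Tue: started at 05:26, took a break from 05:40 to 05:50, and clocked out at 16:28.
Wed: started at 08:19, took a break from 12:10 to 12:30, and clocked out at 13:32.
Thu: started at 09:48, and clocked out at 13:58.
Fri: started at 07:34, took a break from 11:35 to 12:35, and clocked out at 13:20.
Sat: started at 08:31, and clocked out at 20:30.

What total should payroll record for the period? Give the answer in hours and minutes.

Mon: 07:58–14:03 = 6 h 5 min; less 30 min break → 5 h 35 min
Tue: 05:26–16:28 = 11 h 2 min; less 10 min break → 10 h 52 min
Wed: 08:19–13:32 = 5 h 13 min; less 20 min break → 4 h 53 min
Thu: 09:48–13:58 = 4 h 10 min
Fri: 07:34–13:20 = 5 h 46 min; less 60 min break → 4 h 46 min
Sat: 08:31–20:30 = 11 h 59 min
Total: 5 h 35 min + 10 h 52 min + 4 h 53 min + 4 h 10 min + 4 h 46 min + 11 h 59 min = 42 h 15 min.

42 h 15 min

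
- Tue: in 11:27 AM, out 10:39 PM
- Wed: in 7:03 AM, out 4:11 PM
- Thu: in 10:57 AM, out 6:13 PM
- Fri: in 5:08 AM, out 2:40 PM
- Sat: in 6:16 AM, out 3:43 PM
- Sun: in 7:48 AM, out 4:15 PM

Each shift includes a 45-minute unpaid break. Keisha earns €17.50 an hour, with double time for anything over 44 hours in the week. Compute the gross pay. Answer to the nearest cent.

Tue: 11:27 AM–10:39 PM = 11 h 12 min; less 45 min break → 10 h 27 min
Wed: 7:03 AM–4:11 PM = 9 h 8 min; less 45 min break → 8 h 23 min
Thu: 10:57 AM–6:13 PM = 7 h 16 min; less 45 min break → 6 h 31 min
Fri: 5:08 AM–2:40 PM = 9 h 32 min; less 45 min break → 8 h 47 min
Sat: 6:16 AM–3:43 PM = 9 h 27 min; less 45 min break → 8 h 42 min
Sun: 7:48 AM–4:15 PM = 8 h 27 min; less 45 min break → 7 h 42 min
Total worked: 50 h 32 min = 3032 min.
Regular 44 h 0 min = 2640 min at €17.50/h; overtime 6 h 32 min = 392 min at €35.00/h.
Pay = (2640 × €17.50 + 392 × €35.00) ÷ 60 = €998.67.

€998.67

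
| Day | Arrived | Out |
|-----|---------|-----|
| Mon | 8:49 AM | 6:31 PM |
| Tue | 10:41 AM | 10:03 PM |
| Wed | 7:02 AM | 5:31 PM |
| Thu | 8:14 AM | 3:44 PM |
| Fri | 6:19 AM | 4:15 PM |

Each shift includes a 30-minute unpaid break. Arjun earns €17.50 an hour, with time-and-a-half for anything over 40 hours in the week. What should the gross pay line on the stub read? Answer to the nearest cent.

Mon: 8:49 AM–6:31 PM = 9 h 42 min; less 30 min break → 9 h 12 min
Tue: 10:41 AM–10:03 PM = 11 h 22 min; less 30 min break → 10 h 52 min
Wed: 7:02 AM–5:31 PM = 10 h 29 min; less 30 min break → 9 h 59 min
Thu: 8:14 AM–3:44 PM = 7 h 30 min; less 30 min break → 7 h 0 min
Fri: 6:19 AM–4:15 PM = 9 h 56 min; less 30 min break → 9 h 26 min
Total worked: 46 h 29 min = 2789 min.
Regular 40 h 0 min = 2400 min at €17.50/h; overtime 6 h 29 min = 389 min at €26.25/h.
Pay = (2400 × €17.50 + 389 × €26.25) ÷ 60 = €870.19.

€870.19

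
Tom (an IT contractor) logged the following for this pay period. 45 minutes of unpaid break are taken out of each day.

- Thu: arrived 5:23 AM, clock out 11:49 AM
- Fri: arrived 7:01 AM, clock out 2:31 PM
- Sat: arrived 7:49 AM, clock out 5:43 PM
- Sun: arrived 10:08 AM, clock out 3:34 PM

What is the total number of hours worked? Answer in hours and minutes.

Thu: 5:23 AM–11:49 AM = 6 h 26 min; less 45 min break → 5 h 41 min
Fri: 7:01 AM–2:31 PM = 7 h 30 min; less 45 min break → 6 h 45 min
Sat: 7:49 AM–5:43 PM = 9 h 54 min; less 45 min break → 9 h 9 min
Sun: 10:08 AM–3:34 PM = 5 h 26 min; less 45 min break → 4 h 41 min
Total: 5 h 41 min + 6 h 45 min + 9 h 9 min + 4 h 41 min = 26 h 16 min.

26 h 16 min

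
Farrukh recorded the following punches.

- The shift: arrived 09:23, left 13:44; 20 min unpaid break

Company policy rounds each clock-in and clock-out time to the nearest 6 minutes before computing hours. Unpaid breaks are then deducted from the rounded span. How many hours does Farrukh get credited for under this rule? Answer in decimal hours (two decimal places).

The shift: in 09:23→09:24, out 13:44→13:42; 4 h 18 min − 20 min = 3 h 58 min

3.97 hours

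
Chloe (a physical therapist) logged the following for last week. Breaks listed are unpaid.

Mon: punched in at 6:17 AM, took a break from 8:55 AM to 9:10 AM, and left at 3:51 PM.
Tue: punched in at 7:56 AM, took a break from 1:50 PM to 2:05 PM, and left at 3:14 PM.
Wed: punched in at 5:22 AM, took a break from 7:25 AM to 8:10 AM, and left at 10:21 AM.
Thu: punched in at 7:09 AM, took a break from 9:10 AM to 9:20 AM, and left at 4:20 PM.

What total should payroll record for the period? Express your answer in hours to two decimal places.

29.62 hours

Mon: 6:17 AM–3:51 PM = 9 h 34 min; less 15 min break → 9 h 19 min
Tue: 7:56 AM–3:14 PM = 7 h 18 min; less 15 min break → 7 h 3 min
Wed: 5:22 AM–10:21 AM = 4 h 59 min; less 45 min break → 4 h 14 min
Thu: 7:09 AM–4:20 PM = 9 h 11 min; less 10 min break → 9 h 1 min
Total: 9 h 19 min + 7 h 3 min + 4 h 14 min + 9 h 1 min = 29 h 37 min.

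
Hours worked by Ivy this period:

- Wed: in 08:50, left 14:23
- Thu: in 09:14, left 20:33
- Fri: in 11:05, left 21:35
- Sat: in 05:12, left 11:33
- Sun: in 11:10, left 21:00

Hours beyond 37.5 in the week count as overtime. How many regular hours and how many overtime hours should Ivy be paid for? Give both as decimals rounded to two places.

Wed: 08:50–14:23 = 5 h 33 min
Thu: 09:14–20:33 = 11 h 19 min
Fri: 11:05–21:35 = 10 h 30 min
Sat: 05:12–11:33 = 6 h 21 min
Sun: 11:10–21:00 = 9 h 50 min
Total worked: 43 h 33 min = 43.55 h.
Threshold 37.5 h → overtime 6 h 3 min, regular 37 h 30 min.

Regular 37.50 hours, overtime 6.05 hours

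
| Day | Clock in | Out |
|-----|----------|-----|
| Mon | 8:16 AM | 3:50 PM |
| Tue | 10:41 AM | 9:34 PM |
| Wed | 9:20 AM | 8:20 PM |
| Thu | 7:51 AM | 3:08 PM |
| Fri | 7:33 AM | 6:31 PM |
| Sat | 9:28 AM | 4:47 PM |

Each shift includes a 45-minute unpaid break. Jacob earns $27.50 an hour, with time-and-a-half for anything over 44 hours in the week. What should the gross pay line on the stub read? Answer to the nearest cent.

Mon: 8:16 AM–3:50 PM = 7 h 34 min; less 45 min break → 6 h 49 min
Tue: 10:41 AM–9:34 PM = 10 h 53 min; less 45 min break → 10 h 8 min
Wed: 9:20 AM–8:20 PM = 11 h 0 min; less 45 min break → 10 h 15 min
Thu: 7:51 AM–3:08 PM = 7 h 17 min; less 45 min break → 6 h 32 min
Fri: 7:33 AM–6:31 PM = 10 h 58 min; less 45 min break → 10 h 13 min
Sat: 9:28 AM–4:47 PM = 7 h 19 min; less 45 min break → 6 h 34 min
Total worked: 50 h 31 min = 3031 min.
Regular 44 h 0 min = 2640 min at $27.50/h; overtime 6 h 31 min = 391 min at $41.25/h.
Pay = (2640 × $27.50 + 391 × $41.25) ÷ 60 = $1478.81.

$1478.81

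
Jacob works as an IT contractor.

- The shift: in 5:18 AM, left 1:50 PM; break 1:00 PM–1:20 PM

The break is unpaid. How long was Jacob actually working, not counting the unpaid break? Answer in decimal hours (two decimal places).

The shift: 5:18 AM–1:50 PM = 8 h 32 min; less 20 min break → 8 h 12 min

8.20 hours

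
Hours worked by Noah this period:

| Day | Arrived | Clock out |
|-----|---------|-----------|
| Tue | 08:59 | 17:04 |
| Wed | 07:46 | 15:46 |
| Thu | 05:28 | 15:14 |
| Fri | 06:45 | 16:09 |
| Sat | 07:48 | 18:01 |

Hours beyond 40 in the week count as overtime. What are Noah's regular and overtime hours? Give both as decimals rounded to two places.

Regular 40.00 hours, overtime 5.47 hours

Tue: 08:59–17:04 = 8 h 5 min
Wed: 07:46–15:46 = 8 h 0 min
Thu: 05:28–15:14 = 9 h 46 min
Fri: 06:45–16:09 = 9 h 24 min
Sat: 07:48–18:01 = 10 h 13 min
Total worked: 45 h 28 min = 45.47 h.
Threshold 40 h → overtime 5 h 28 min, regular 40 h 0 min.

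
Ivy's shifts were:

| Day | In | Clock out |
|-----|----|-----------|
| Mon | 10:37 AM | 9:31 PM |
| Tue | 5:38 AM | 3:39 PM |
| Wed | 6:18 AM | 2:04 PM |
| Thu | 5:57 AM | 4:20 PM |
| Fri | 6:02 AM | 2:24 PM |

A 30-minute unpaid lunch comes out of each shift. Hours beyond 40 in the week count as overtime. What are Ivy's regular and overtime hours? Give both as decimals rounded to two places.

Mon: 10:37 AM–9:31 PM = 10 h 54 min; less 30 min break → 10 h 24 min
Tue: 5:38 AM–3:39 PM = 10 h 1 min; less 30 min break → 9 h 31 min
Wed: 6:18 AM–2:04 PM = 7 h 46 min; less 30 min break → 7 h 16 min
Thu: 5:57 AM–4:20 PM = 10 h 23 min; less 30 min break → 9 h 53 min
Fri: 6:02 AM–2:24 PM = 8 h 22 min; less 30 min break → 7 h 52 min
Total worked: 44 h 56 min = 44.93 h.
Threshold 40 h → overtime 4 h 56 min, regular 40 h 0 min.

Regular 40.00 hours, overtime 4.93 hours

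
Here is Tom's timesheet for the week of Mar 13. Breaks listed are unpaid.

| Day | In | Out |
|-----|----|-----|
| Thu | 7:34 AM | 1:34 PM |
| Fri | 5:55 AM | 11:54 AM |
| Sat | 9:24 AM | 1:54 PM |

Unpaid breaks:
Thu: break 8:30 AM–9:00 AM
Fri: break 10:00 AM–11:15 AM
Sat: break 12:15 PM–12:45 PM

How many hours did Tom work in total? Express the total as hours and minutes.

14 h 14 min

Thu: 7:34 AM–1:34 PM = 6 h 0 min; less 30 min break → 5 h 30 min
Fri: 5:55 AM–11:54 AM = 5 h 59 min; less 75 min break → 4 h 44 min
Sat: 9:24 AM–1:54 PM = 4 h 30 min; less 30 min break → 4 h 0 min
Total: 5 h 30 min + 4 h 44 min + 4 h 0 min = 14 h 14 min.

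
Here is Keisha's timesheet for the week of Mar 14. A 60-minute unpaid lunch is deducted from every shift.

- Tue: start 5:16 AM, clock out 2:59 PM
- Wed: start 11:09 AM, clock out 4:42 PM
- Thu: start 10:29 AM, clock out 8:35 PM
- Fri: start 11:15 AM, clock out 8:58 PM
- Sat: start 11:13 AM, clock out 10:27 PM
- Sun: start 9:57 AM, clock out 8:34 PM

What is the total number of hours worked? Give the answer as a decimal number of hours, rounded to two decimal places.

50.93 hours

Tue: 5:16 AM–2:59 PM = 9 h 43 min; less 60 min break → 8 h 43 min
Wed: 11:09 AM–4:42 PM = 5 h 33 min; less 60 min break → 4 h 33 min
Thu: 10:29 AM–8:35 PM = 10 h 6 min; less 60 min break → 9 h 6 min
Fri: 11:15 AM–8:58 PM = 9 h 43 min; less 60 min break → 8 h 43 min
Sat: 11:13 AM–10:27 PM = 11 h 14 min; less 60 min break → 10 h 14 min
Sun: 9:57 AM–8:34 PM = 10 h 37 min; less 60 min break → 9 h 37 min
Total: 8 h 43 min + 4 h 33 min + 9 h 6 min + 8 h 43 min + 10 h 14 min + 9 h 37 min = 50 h 56 min.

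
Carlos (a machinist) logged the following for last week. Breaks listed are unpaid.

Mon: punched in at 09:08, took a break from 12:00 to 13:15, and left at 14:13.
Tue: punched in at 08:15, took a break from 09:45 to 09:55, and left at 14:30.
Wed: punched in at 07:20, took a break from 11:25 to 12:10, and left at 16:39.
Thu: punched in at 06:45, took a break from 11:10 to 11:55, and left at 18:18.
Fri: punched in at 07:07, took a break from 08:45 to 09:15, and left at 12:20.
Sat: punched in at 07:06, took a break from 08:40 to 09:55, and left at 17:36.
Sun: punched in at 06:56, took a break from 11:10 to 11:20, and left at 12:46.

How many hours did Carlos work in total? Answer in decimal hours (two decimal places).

48.92 hours

Mon: 09:08–14:13 = 5 h 5 min; less 75 min break → 3 h 50 min
Tue: 08:15–14:30 = 6 h 15 min; less 10 min break → 6 h 5 min
Wed: 07:20–16:39 = 9 h 19 min; less 45 min break → 8 h 34 min
Thu: 06:45–18:18 = 11 h 33 min; less 45 min break → 10 h 48 min
Fri: 07:07–12:20 = 5 h 13 min; less 30 min break → 4 h 43 min
Sat: 07:06–17:36 = 10 h 30 min; less 75 min break → 9 h 15 min
Sun: 06:56–12:46 = 5 h 50 min; less 10 min break → 5 h 40 min
Total: 3 h 50 min + 6 h 5 min + 8 h 34 min + 10 h 48 min + 4 h 43 min + 9 h 15 min + 5 h 40 min = 48 h 55 min.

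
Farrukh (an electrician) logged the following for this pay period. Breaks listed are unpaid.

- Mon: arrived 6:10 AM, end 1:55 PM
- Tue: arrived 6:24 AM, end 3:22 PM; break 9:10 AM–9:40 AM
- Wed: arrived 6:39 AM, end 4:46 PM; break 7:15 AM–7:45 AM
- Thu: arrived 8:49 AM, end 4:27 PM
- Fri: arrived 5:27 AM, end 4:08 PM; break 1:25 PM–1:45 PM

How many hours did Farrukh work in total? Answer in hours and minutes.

Mon: 6:10 AM–1:55 PM = 7 h 45 min
Tue: 6:24 AM–3:22 PM = 8 h 58 min; less 30 min break → 8 h 28 min
Wed: 6:39 AM–4:46 PM = 10 h 7 min; less 30 min break → 9 h 37 min
Thu: 8:49 AM–4:27 PM = 7 h 38 min
Fri: 5:27 AM–4:08 PM = 10 h 41 min; less 20 min break → 10 h 21 min
Total: 7 h 45 min + 8 h 28 min + 9 h 37 min + 7 h 38 min + 10 h 21 min = 43 h 49 min.

43 h 49 min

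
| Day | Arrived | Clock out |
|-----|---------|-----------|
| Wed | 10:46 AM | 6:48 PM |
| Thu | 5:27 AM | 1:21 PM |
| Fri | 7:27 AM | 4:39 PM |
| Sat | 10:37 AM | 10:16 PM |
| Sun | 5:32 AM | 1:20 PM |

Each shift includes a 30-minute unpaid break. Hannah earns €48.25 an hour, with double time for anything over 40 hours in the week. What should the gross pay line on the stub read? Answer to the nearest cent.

Wed: 10:46 AM–6:48 PM = 8 h 2 min; less 30 min break → 7 h 32 min
Thu: 5:27 AM–1:21 PM = 7 h 54 min; less 30 min break → 7 h 24 min
Fri: 7:27 AM–4:39 PM = 9 h 12 min; less 30 min break → 8 h 42 min
Sat: 10:37 AM–10:16 PM = 11 h 39 min; less 30 min break → 11 h 9 min
Sun: 5:32 AM–1:20 PM = 7 h 48 min; less 30 min break → 7 h 18 min
Total worked: 42 h 5 min = 2525 min.
Regular 40 h 0 min = 2400 min at €48.25/h; overtime 2 h 5 min = 125 min at €96.50/h.
Pay = (2400 × €48.25 + 125 × €96.50) ÷ 60 = €2131.04.

€2131.04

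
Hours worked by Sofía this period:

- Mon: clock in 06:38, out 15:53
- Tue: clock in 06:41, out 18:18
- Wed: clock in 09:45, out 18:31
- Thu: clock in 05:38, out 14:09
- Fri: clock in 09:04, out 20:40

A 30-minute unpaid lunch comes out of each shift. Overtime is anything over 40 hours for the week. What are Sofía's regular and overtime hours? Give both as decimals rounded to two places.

Mon: 06:38–15:53 = 9 h 15 min; less 30 min break → 8 h 45 min
Tue: 06:41–18:18 = 11 h 37 min; less 30 min break → 11 h 7 min
Wed: 09:45–18:31 = 8 h 46 min; less 30 min break → 8 h 16 min
Thu: 05:38–14:09 = 8 h 31 min; less 30 min break → 8 h 1 min
Fri: 09:04–20:40 = 11 h 36 min; less 30 min break → 11 h 6 min
Total worked: 47 h 15 min = 47.25 h.
Threshold 40 h → overtime 7 h 15 min, regular 40 h 0 min.

Regular 40.00 hours, overtime 7.25 hours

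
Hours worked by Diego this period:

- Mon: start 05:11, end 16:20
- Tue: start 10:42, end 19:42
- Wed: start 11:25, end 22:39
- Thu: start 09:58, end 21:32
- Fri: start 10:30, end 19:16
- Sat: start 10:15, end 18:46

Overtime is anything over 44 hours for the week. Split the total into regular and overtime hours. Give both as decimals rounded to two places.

Regular 44.00 hours, overtime 16.23 hours

Mon: 05:11–16:20 = 11 h 9 min
Tue: 10:42–19:42 = 9 h 0 min
Wed: 11:25–22:39 = 11 h 14 min
Thu: 09:58–21:32 = 11 h 34 min
Fri: 10:30–19:16 = 8 h 46 min
Sat: 10:15–18:46 = 8 h 31 min
Total worked: 60 h 14 min = 60.23 h.
Threshold 44 h → overtime 16 h 14 min, regular 44 h 0 min.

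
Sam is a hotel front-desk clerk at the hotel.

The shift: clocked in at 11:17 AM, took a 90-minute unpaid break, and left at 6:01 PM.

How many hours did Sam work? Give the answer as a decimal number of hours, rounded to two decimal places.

The shift: 11:17 AM–6:01 PM = 6 h 44 min; less 90 min break → 5 h 14 min

5.23 hours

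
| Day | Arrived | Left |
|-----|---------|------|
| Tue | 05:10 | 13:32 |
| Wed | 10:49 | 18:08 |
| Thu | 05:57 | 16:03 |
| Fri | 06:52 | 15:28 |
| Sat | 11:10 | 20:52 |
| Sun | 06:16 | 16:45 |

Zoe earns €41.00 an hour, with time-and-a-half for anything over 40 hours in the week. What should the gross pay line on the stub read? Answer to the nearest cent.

€2535.85

Tue: 05:10–13:32 = 8 h 22 min
Wed: 10:49–18:08 = 7 h 19 min
Thu: 05:57–16:03 = 10 h 6 min
Fri: 06:52–15:28 = 8 h 36 min
Sat: 11:10–20:52 = 9 h 42 min
Sun: 06:16–16:45 = 10 h 29 min
Total worked: 54 h 34 min = 3274 min.
Regular 40 h 0 min = 2400 min at €41.00/h; overtime 14 h 34 min = 874 min at €61.50/h.
Pay = (2400 × €41.00 + 874 × €61.50) ÷ 60 = €2535.85.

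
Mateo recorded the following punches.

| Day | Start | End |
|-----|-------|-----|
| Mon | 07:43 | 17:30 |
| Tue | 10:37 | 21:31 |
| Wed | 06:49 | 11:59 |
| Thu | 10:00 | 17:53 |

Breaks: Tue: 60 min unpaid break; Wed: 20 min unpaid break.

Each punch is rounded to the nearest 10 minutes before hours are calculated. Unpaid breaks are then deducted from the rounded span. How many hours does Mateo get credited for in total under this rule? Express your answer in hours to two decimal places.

Mon: in 07:43→07:40, out 17:30→17:30; 9 h 50 min
Tue: in 10:37→10:40, out 21:31→21:30; 10 h 50 min − 60 min = 9 h 50 min
Wed: in 06:49→06:50, out 11:59→12:00; 5 h 10 min − 20 min = 4 h 50 min
Thu: in 10:00→10:00, out 17:53→17:50; 7 h 50 min
Total credited: 32 h 20 min.

32.33 hours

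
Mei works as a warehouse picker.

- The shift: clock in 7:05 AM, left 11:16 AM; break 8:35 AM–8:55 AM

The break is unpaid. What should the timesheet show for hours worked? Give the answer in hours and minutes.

3 h 51 min

The shift: 7:05 AM–11:16 AM = 4 h 11 min; less 20 min break → 3 h 51 min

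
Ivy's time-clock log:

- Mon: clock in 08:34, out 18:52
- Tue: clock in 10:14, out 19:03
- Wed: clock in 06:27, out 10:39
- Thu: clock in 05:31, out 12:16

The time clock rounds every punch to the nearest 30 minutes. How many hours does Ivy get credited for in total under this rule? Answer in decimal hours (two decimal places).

30.50 hours

Mon: in 08:34→08:30, out 18:52→19:00; 10 h 30 min
Tue: in 10:14→10:00, out 19:03→19:00; 9 h 0 min
Wed: in 06:27→06:30, out 10:39→10:30; 4 h 0 min
Thu: in 05:31→05:30, out 12:16→12:30; 7 h 0 min
Total credited: 30 h 30 min.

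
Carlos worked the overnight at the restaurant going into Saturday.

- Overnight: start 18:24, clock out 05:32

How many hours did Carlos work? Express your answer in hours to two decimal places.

11.13 hours

Overnight: 18:24 → midnight = 5 h 36 min; midnight → 05:32 = 5 h 32 min; span 11 h 8 min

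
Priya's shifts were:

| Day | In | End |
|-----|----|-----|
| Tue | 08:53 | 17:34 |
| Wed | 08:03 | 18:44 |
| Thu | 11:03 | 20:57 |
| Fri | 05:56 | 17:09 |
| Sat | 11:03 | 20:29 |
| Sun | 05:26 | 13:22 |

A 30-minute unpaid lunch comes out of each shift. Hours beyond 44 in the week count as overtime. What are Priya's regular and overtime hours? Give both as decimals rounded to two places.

Tue: 08:53–17:34 = 8 h 41 min; less 30 min break → 8 h 11 min
Wed: 08:03–18:44 = 10 h 41 min; less 30 min break → 10 h 11 min
Thu: 11:03–20:57 = 9 h 54 min; less 30 min break → 9 h 24 min
Fri: 05:56–17:09 = 11 h 13 min; less 30 min break → 10 h 43 min
Sat: 11:03–20:29 = 9 h 26 min; less 30 min break → 8 h 56 min
Sun: 05:26–13:22 = 7 h 56 min; less 30 min break → 7 h 26 min
Total worked: 54 h 51 min = 54.85 h.
Threshold 44 h → overtime 10 h 51 min, regular 44 h 0 min.

Regular 44.00 hours, overtime 10.85 hours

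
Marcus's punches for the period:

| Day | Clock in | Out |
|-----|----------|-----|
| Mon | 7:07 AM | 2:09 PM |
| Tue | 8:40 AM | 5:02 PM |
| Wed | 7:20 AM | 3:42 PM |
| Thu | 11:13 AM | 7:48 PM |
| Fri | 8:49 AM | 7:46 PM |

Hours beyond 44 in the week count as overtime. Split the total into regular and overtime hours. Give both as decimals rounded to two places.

Mon: 7:07 AM–2:09 PM = 7 h 2 min
Tue: 8:40 AM–5:02 PM = 8 h 22 min
Wed: 7:20 AM–3:42 PM = 8 h 22 min
Thu: 11:13 AM–7:48 PM = 8 h 35 min
Fri: 8:49 AM–7:46 PM = 10 h 57 min
Total worked: 43 h 18 min = 43.30 h.
Threshold 44 h → overtime 0 h 0 min, regular 43 h 18 min.

Regular 43.30 hours, overtime 0.00 hours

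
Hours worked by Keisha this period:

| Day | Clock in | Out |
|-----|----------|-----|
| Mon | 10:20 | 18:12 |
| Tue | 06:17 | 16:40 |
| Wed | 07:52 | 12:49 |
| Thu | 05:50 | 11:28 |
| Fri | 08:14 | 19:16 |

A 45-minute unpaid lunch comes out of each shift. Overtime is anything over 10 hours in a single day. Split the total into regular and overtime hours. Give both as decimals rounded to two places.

Regular 35.83 hours, overtime 0.28 hours

Mon: 10:20–18:12 = 7 h 52 min; less 45 min break → 7 h 7 min
Tue: 06:17–16:40 = 10 h 23 min; less 45 min break → 9 h 38 min
Wed: 07:52–12:49 = 4 h 57 min; less 45 min break → 4 h 12 min
Thu: 05:50–11:28 = 5 h 38 min; less 45 min break → 4 h 53 min
Fri: 08:14–19:16 = 11 h 2 min; less 45 min break → 10 h 17 min
Mon reg 7 h 7 min / OT 0 h 0 min; Tue reg 9 h 38 min / OT 0 h 0 min; Wed reg 4 h 12 min / OT 0 h 0 min; Thu reg 4 h 53 min / OT 0 h 0 min; Fri reg 10 h 0 min / OT 0 h 17 min.
Totals: regular 35 h 50 min, overtime 0 h 17 min.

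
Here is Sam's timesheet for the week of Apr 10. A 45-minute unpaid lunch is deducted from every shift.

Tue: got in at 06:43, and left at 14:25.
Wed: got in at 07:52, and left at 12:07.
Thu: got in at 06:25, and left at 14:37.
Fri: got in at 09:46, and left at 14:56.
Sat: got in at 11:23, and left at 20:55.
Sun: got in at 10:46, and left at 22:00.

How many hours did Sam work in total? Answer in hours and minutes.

41 h 35 min

Tue: 06:43–14:25 = 7 h 42 min; less 45 min break → 6 h 57 min
Wed: 07:52–12:07 = 4 h 15 min; less 45 min break → 3 h 30 min
Thu: 06:25–14:37 = 8 h 12 min; less 45 min break → 7 h 27 min
Fri: 09:46–14:56 = 5 h 10 min; less 45 min break → 4 h 25 min
Sat: 11:23–20:55 = 9 h 32 min; less 45 min break → 8 h 47 min
Sun: 10:46–22:00 = 11 h 14 min; less 45 min break → 10 h 29 min
Total: 6 h 57 min + 3 h 30 min + 7 h 27 min + 4 h 25 min + 8 h 47 min + 10 h 29 min = 41 h 35 min.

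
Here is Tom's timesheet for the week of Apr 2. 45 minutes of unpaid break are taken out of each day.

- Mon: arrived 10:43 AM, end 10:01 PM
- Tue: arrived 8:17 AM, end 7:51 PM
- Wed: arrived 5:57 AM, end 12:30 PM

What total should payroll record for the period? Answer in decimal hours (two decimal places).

27.17 hours

Mon: 10:43 AM–10:01 PM = 11 h 18 min; less 45 min break → 10 h 33 min
Tue: 8:17 AM–7:51 PM = 11 h 34 min; less 45 min break → 10 h 49 min
Wed: 5:57 AM–12:30 PM = 6 h 33 min; less 45 min break → 5 h 48 min
Total: 10 h 33 min + 10 h 49 min + 5 h 48 min = 27 h 10 min.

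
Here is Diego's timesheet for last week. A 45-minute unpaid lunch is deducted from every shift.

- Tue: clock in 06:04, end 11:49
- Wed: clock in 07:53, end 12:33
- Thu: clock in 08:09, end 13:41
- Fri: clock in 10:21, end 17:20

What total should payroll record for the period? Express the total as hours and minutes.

Tue: 06:04–11:49 = 5 h 45 min; less 45 min break → 5 h 0 min
Wed: 07:53–12:33 = 4 h 40 min; less 45 min break → 3 h 55 min
Thu: 08:09–13:41 = 5 h 32 min; less 45 min break → 4 h 47 min
Fri: 10:21–17:20 = 6 h 59 min; less 45 min break → 6 h 14 min
Total: 5 h 0 min + 3 h 55 min + 4 h 47 min + 6 h 14 min = 19 h 56 min.

19 h 56 min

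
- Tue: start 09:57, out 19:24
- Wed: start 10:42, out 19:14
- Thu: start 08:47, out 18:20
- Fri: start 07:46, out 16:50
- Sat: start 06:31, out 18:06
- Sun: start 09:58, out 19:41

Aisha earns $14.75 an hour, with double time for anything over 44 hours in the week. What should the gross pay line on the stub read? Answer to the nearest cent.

$1059.05

Tue: 09:57–19:24 = 9 h 27 min
Wed: 10:42–19:14 = 8 h 32 min
Thu: 08:47–18:20 = 9 h 33 min
Fri: 07:46–16:50 = 9 h 4 min
Sat: 06:31–18:06 = 11 h 35 min
Sun: 09:58–19:41 = 9 h 43 min
Total worked: 57 h 54 min = 3474 min.
Regular 44 h 0 min = 2640 min at $14.75/h; overtime 13 h 54 min = 834 min at $29.50/h.
Pay = (2640 × $14.75 + 834 × $29.50) ÷ 60 = $1059.05.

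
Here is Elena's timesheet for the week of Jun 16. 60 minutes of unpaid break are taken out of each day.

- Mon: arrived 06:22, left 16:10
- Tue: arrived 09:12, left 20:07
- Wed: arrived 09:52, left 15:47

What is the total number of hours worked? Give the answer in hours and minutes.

Mon: 06:22–16:10 = 9 h 48 min; less 60 min break → 8 h 48 min
Tue: 09:12–20:07 = 10 h 55 min; less 60 min break → 9 h 55 min
Wed: 09:52–15:47 = 5 h 55 min; less 60 min break → 4 h 55 min
Total: 8 h 48 min + 9 h 55 min + 4 h 55 min = 23 h 38 min.

23 h 38 min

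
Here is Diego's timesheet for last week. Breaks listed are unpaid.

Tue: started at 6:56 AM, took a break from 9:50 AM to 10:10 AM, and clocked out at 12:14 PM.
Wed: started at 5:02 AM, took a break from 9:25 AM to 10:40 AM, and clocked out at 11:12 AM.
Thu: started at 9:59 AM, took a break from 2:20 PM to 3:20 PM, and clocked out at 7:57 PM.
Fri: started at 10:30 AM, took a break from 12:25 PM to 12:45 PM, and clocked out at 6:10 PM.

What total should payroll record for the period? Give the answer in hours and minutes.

26 h 11 min

Tue: 6:56 AM–12:14 PM = 5 h 18 min; less 20 min break → 4 h 58 min
Wed: 5:02 AM–11:12 AM = 6 h 10 min; less 75 min break → 4 h 55 min
Thu: 9:59 AM–7:57 PM = 9 h 58 min; less 60 min break → 8 h 58 min
Fri: 10:30 AM–6:10 PM = 7 h 40 min; less 20 min break → 7 h 20 min
Total: 4 h 58 min + 4 h 55 min + 8 h 58 min + 7 h 20 min = 26 h 11 min.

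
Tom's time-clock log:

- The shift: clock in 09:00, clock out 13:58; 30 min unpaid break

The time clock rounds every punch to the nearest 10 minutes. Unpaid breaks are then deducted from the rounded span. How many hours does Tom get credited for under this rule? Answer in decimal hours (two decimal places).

The shift: in 09:00→09:00, out 13:58→14:00; 5 h 0 min − 30 min = 4 h 30 min

4.50 hours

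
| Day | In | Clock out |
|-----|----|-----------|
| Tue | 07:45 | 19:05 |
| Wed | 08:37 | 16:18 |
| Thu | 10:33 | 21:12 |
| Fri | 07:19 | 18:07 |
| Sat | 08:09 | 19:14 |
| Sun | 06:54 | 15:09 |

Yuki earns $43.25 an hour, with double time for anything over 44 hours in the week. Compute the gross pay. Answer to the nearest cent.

$3269.70

Tue: 07:45–19:05 = 11 h 20 min
Wed: 08:37–16:18 = 7 h 41 min
Thu: 10:33–21:12 = 10 h 39 min
Fri: 07:19–18:07 = 10 h 48 min
Sat: 08:09–19:14 = 11 h 5 min
Sun: 06:54–15:09 = 8 h 15 min
Total worked: 59 h 48 min = 3588 min.
Regular 44 h 0 min = 2640 min at $43.25/h; overtime 15 h 48 min = 948 min at $86.50/h.
Pay = (2640 × $43.25 + 948 × $86.50) ÷ 60 = $3269.70.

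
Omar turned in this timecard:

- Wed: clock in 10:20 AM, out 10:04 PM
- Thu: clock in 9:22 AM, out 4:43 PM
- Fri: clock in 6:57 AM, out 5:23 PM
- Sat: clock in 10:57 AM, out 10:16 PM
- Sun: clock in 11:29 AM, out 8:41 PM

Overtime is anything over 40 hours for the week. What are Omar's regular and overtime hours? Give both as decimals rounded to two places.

Wed: 10:20 AM–10:04 PM = 11 h 44 min
Thu: 9:22 AM–4:43 PM = 7 h 21 min
Fri: 6:57 AM–5:23 PM = 10 h 26 min
Sat: 10:57 AM–10:16 PM = 11 h 19 min
Sun: 11:29 AM–8:41 PM = 9 h 12 min
Total worked: 50 h 2 min = 50.03 h.
Threshold 40 h → overtime 10 h 2 min, regular 40 h 0 min.

Regular 40.00 hours, overtime 10.03 hours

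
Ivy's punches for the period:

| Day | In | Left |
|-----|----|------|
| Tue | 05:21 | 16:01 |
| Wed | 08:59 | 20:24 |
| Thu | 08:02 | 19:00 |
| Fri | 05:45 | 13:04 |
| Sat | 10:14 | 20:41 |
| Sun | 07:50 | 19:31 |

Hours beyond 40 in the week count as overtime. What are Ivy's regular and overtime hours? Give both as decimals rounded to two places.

Regular 40.00 hours, overtime 22.50 hours

Tue: 05:21–16:01 = 10 h 40 min
Wed: 08:59–20:24 = 11 h 25 min
Thu: 08:02–19:00 = 10 h 58 min
Fri: 05:45–13:04 = 7 h 19 min
Sat: 10:14–20:41 = 10 h 27 min
Sun: 07:50–19:31 = 11 h 41 min
Total worked: 62 h 30 min = 62.50 h.
Threshold 40 h → overtime 22 h 30 min, regular 40 h 0 min.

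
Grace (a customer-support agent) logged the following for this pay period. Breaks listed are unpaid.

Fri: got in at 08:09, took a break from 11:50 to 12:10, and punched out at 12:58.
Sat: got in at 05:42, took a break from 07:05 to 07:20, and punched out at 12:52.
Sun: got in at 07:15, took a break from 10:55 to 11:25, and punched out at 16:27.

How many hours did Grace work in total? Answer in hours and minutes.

Fri: 08:09–12:58 = 4 h 49 min; less 20 min break → 4 h 29 min
Sat: 05:42–12:52 = 7 h 10 min; less 15 min break → 6 h 55 min
Sun: 07:15–16:27 = 9 h 12 min; less 30 min break → 8 h 42 min
Total: 4 h 29 min + 6 h 55 min + 8 h 42 min = 20 h 6 min.

20 h 6 min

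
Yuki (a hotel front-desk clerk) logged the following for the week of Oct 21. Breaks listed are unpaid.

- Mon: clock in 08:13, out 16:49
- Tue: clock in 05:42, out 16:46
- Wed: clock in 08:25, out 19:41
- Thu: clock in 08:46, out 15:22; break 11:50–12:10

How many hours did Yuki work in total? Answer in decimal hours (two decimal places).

Mon: 08:13–16:49 = 8 h 36 min
Tue: 05:42–16:46 = 11 h 4 min
Wed: 08:25–19:41 = 11 h 16 min
Thu: 08:46–15:22 = 6 h 36 min; less 20 min break → 6 h 16 min
Total: 8 h 36 min + 11 h 4 min + 11 h 16 min + 6 h 16 min = 37 h 12 min.

37.20 hours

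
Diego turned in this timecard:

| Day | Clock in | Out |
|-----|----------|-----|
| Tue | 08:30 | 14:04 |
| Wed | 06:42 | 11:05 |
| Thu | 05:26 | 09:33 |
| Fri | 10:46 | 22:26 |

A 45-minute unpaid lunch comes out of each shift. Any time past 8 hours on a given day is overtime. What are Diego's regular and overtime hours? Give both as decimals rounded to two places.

Tue: 08:30–14:04 = 5 h 34 min; less 45 min break → 4 h 49 min
Wed: 06:42–11:05 = 4 h 23 min; less 45 min break → 3 h 38 min
Thu: 05:26–09:33 = 4 h 7 min; less 45 min break → 3 h 22 min
Fri: 10:46–22:26 = 11 h 40 min; less 45 min break → 10 h 55 min
Tue reg 4 h 49 min / OT 0 h 0 min; Wed reg 3 h 38 min / OT 0 h 0 min; Thu reg 3 h 22 min / OT 0 h 0 min; Fri reg 8 h 0 min / OT 2 h 55 min.
Totals: regular 19 h 49 min, overtime 2 h 55 min.

Regular 19.82 hours, overtime 2.92 hours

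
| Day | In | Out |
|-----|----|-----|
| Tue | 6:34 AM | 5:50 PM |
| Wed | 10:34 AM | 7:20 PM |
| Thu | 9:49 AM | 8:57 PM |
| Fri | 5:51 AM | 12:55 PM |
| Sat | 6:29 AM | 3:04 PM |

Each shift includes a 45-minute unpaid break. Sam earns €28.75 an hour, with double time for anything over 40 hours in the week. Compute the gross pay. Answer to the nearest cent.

€1326.33

Tue: 6:34 AM–5:50 PM = 11 h 16 min; less 45 min break → 10 h 31 min
Wed: 10:34 AM–7:20 PM = 8 h 46 min; less 45 min break → 8 h 1 min
Thu: 9:49 AM–8:57 PM = 11 h 8 min; less 45 min break → 10 h 23 min
Fri: 5:51 AM–12:55 PM = 7 h 4 min; less 45 min break → 6 h 19 min
Sat: 6:29 AM–3:04 PM = 8 h 35 min; less 45 min break → 7 h 50 min
Total worked: 43 h 4 min = 2584 min.
Regular 40 h 0 min = 2400 min at €28.75/h; overtime 3 h 4 min = 184 min at €57.50/h.
Pay = (2400 × €28.75 + 184 × €57.50) ÷ 60 = €1326.33.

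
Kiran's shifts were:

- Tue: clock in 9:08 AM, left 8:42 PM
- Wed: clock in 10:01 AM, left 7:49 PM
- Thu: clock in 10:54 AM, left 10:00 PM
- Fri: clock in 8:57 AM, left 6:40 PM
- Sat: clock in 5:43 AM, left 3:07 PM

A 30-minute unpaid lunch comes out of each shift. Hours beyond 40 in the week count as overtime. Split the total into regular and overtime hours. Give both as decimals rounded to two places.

Tue: 9:08 AM–8:42 PM = 11 h 34 min; less 30 min break → 11 h 4 min
Wed: 10:01 AM–7:49 PM = 9 h 48 min; less 30 min break → 9 h 18 min
Thu: 10:54 AM–10:00 PM = 11 h 6 min; less 30 min break → 10 h 36 min
Fri: 8:57 AM–6:40 PM = 9 h 43 min; less 30 min break → 9 h 13 min
Sat: 5:43 AM–3:07 PM = 9 h 24 min; less 30 min break → 8 h 54 min
Total worked: 49 h 5 min = 49.08 h.
Threshold 40 h → overtime 9 h 5 min, regular 40 h 0 min.

Regular 40.00 hours, overtime 9.08 hours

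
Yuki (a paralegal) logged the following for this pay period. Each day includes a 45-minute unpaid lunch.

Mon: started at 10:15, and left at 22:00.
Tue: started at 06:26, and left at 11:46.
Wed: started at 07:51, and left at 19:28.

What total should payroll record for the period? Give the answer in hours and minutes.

26 h 27 min

Mon: 10:15–22:00 = 11 h 45 min; less 45 min break → 11 h 0 min
Tue: 06:26–11:46 = 5 h 20 min; less 45 min break → 4 h 35 min
Wed: 07:51–19:28 = 11 h 37 min; less 45 min break → 10 h 52 min
Total: 11 h 0 min + 4 h 35 min + 10 h 52 min = 26 h 27 min.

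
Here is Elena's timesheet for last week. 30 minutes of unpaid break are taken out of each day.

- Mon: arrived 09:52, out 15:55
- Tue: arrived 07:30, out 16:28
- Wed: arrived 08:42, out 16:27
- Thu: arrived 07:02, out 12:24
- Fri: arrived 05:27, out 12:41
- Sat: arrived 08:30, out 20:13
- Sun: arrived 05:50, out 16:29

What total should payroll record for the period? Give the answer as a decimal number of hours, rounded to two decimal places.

54.23 hours

Mon: 09:52–15:55 = 6 h 3 min; less 30 min break → 5 h 33 min
Tue: 07:30–16:28 = 8 h 58 min; less 30 min break → 8 h 28 min
Wed: 08:42–16:27 = 7 h 45 min; less 30 min break → 7 h 15 min
Thu: 07:02–12:24 = 5 h 22 min; less 30 min break → 4 h 52 min
Fri: 05:27–12:41 = 7 h 14 min; less 30 min break → 6 h 44 min
Sat: 08:30–20:13 = 11 h 43 min; less 30 min break → 11 h 13 min
Sun: 05:50–16:29 = 10 h 39 min; less 30 min break → 10 h 9 min
Total: 5 h 33 min + 8 h 28 min + 7 h 15 min + 4 h 52 min + 6 h 44 min + 11 h 13 min + 10 h 9 min = 54 h 14 min.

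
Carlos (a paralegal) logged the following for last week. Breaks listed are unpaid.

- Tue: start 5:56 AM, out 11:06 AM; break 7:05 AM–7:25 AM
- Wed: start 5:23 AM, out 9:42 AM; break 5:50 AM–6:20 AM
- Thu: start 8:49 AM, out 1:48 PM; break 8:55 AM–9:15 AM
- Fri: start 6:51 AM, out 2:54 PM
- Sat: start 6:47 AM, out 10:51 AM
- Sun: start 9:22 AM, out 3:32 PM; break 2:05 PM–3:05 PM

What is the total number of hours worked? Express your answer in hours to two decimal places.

30.58 hours

Tue: 5:56 AM–11:06 AM = 5 h 10 min; less 20 min break → 4 h 50 min
Wed: 5:23 AM–9:42 AM = 4 h 19 min; less 30 min break → 3 h 49 min
Thu: 8:49 AM–1:48 PM = 4 h 59 min; less 20 min break → 4 h 39 min
Fri: 6:51 AM–2:54 PM = 8 h 3 min
Sat: 6:47 AM–10:51 AM = 4 h 4 min
Sun: 9:22 AM–3:32 PM = 6 h 10 min; less 60 min break → 5 h 10 min
Total: 4 h 50 min + 3 h 49 min + 4 h 39 min + 8 h 3 min + 4 h 4 min + 5 h 10 min = 30 h 35 min.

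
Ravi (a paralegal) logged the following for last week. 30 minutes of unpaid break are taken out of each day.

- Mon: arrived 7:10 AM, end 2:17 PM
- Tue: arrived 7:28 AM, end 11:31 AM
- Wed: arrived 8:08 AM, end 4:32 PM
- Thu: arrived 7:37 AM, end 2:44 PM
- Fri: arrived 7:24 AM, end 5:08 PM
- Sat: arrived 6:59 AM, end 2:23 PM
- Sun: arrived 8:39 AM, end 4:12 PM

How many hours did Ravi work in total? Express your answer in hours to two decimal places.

Mon: 7:10 AM–2:17 PM = 7 h 7 min; less 30 min break → 6 h 37 min
Tue: 7:28 AM–11:31 AM = 4 h 3 min; less 30 min break → 3 h 33 min
Wed: 8:08 AM–4:32 PM = 8 h 24 min; less 30 min break → 7 h 54 min
Thu: 7:37 AM–2:44 PM = 7 h 7 min; less 30 min break → 6 h 37 min
Fri: 7:24 AM–5:08 PM = 9 h 44 min; less 30 min break → 9 h 14 min
Sat: 6:59 AM–2:23 PM = 7 h 24 min; less 30 min break → 6 h 54 min
Sun: 8:39 AM–4:12 PM = 7 h 33 min; less 30 min break → 7 h 3 min
Total: 6 h 37 min + 3 h 33 min + 7 h 54 min + 6 h 37 min + 9 h 14 min + 6 h 54 min + 7 h 3 min = 47 h 52 min.

47.87 hours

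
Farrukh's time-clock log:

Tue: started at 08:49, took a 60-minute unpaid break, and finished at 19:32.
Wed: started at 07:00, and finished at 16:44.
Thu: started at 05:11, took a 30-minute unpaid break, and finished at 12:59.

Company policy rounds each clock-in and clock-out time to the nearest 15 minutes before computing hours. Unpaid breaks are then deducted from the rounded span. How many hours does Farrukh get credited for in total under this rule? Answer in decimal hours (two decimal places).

26.75 hours

Tue: in 08:49→08:45, out 19:32→19:30; 10 h 45 min − 60 min = 9 h 45 min
Wed: in 07:00→07:00, out 16:44→16:45; 9 h 45 min
Thu: in 05:11→05:15, out 12:59→13:00; 7 h 45 min − 30 min = 7 h 15 min
Total credited: 26 h 45 min.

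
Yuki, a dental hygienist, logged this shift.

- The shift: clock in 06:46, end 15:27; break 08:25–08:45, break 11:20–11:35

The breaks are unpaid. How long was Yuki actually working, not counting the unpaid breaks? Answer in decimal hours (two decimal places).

8.10 hours

The shift: 06:46–15:27 = 8 h 41 min; less 35 min break → 8 h 6 min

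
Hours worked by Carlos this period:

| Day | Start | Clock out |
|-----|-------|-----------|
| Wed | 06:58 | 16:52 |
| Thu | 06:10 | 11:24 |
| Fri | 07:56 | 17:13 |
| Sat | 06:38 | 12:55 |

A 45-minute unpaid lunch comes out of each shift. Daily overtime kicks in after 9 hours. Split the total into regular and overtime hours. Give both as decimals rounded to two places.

Wed: 06:58–16:52 = 9 h 54 min; less 45 min break → 9 h 9 min
Thu: 06:10–11:24 = 5 h 14 min; less 45 min break → 4 h 29 min
Fri: 07:56–17:13 = 9 h 17 min; less 45 min break → 8 h 32 min
Sat: 06:38–12:55 = 6 h 17 min; less 45 min break → 5 h 32 min
Wed reg 9 h 0 min / OT 0 h 9 min; Thu reg 4 h 29 min / OT 0 h 0 min; Fri reg 8 h 32 min / OT 0 h 0 min; Sat reg 5 h 32 min / OT 0 h 0 min.
Totals: regular 27 h 33 min, overtime 0 h 9 min.

Regular 27.55 hours, overtime 0.15 hours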